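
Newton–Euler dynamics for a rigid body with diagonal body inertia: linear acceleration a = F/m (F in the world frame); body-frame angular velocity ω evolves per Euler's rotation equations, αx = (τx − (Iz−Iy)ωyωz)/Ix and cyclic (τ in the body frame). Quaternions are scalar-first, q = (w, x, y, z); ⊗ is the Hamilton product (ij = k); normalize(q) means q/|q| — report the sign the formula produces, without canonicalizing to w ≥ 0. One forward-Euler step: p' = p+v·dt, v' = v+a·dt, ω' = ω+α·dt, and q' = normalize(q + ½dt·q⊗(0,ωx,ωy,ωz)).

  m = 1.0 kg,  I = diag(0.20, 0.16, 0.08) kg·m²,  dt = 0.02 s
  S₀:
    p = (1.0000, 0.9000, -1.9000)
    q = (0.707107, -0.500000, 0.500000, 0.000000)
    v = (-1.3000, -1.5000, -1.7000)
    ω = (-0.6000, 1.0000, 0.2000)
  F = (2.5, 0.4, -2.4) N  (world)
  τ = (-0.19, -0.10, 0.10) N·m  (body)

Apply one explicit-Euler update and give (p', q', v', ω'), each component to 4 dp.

(τ − ω×Iω)/I = (-0.8700, -0.5350, 0.9500)
new body rate ω' = (-0.6174, 0.9893, 0.2190)
q⊗(0,ω) = (-0.8000000, -0.3242642, 0.8071070, -0.0585786)
q' = normalize(q + ½dt·q⊗(0,ω)) = (0.6991, -0.5032, 0.5080, -0.0006)
new position p' = (0.9740, 0.8700, -1.9340)
new velocity v' = (-1.2500, -1.4920, -1.7480)

p' = (0.9740, 0.8700, -1.9340)
q' = (0.6991, -0.5032, 0.5080, -0.0006)
v' = (-1.2500, -1.4920, -1.7480)
ω' = (-0.6174, 0.9893, 0.2190)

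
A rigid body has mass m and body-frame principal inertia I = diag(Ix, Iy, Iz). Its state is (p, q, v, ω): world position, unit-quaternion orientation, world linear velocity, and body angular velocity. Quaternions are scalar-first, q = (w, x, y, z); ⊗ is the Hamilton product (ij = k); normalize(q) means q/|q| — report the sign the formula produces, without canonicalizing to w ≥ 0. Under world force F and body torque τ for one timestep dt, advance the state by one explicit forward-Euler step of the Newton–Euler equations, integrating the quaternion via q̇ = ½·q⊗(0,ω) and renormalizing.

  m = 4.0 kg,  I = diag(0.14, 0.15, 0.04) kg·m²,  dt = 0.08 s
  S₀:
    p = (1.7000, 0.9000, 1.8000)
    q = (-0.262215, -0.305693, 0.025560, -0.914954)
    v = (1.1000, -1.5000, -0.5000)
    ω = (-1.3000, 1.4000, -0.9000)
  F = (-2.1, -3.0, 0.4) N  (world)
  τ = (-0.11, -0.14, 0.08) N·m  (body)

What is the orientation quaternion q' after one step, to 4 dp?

Hamilton product q⊗(0,ω) = (-1.2566435, 1.5988111, 0.5472155, -0.1587487)
q + ½dt·q⊗(0,ω), renormalized = (-0.3114, -0.2409, 0.0473, -0.9180)

q' = (-0.3114, -0.2409, 0.0473, -0.9180)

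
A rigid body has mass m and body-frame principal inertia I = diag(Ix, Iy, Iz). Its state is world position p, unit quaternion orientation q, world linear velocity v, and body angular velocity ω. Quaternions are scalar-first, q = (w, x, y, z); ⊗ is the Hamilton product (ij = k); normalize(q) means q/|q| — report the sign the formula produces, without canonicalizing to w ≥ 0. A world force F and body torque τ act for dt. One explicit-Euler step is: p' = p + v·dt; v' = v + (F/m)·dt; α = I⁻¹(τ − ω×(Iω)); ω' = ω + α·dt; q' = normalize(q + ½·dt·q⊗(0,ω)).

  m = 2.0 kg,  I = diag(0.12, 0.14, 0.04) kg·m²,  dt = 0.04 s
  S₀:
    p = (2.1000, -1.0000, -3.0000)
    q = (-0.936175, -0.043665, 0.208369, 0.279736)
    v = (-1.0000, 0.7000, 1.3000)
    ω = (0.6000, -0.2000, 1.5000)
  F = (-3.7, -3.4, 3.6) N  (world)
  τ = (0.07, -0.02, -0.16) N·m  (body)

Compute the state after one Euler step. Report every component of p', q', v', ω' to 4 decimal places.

p' = (2.0600, -0.9720, -2.9480)
q' = (-0.9427, -0.0475, 0.2167, 0.2492)
v' = (-1.0740, 0.6320, 1.3720)
ω' = (0.6133, -0.2263, 1.3424)

(τ − ω×Iω)/I = (0.3333, -0.6571, -3.9400)
ω' = ω + α·dt = (0.6133, -0.2263, 1.3424)
2q̇ = q⊗(0,ω) = (-0.3517312, -0.1932043, 0.4205741, -1.5205509)
q' = normalize(q + ½dt·q⊗(0,ω)) = (-0.9427, -0.0475, 0.2167, 0.2492)
a = (-1.8500, -1.7000, 1.8000)
new position p' = (2.0600, -0.9720, -2.9480)
new velocity v' = (-1.0740, 0.6320, 1.3720)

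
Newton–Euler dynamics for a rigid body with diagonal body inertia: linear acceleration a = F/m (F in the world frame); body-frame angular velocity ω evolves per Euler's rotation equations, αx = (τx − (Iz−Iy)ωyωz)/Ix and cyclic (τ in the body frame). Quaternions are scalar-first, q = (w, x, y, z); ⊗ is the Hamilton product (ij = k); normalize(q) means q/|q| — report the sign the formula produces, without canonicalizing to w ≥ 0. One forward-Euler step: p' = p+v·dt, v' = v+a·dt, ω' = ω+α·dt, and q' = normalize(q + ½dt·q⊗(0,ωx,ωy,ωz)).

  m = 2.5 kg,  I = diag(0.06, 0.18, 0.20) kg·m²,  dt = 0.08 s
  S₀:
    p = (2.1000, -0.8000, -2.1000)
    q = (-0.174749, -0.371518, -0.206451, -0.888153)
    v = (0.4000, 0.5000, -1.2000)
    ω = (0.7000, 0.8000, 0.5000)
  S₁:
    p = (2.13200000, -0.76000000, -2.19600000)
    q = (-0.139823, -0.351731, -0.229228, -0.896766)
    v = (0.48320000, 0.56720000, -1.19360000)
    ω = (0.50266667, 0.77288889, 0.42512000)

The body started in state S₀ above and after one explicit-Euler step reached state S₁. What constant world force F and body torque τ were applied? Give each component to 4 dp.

rate change Δω = (-0.19733333, -0.02711111, -0.07488000)
precession coupling = (0.0080, -0.0490, 0.0672)
I·α + gyro = (-0.1400, -0.1100, -0.1200)
v₁ − v₀ = (0.08320000, 0.06720000, 0.00640000)
applied force F = (2.6000, 2.1000, 0.2000)

F = (2.6000, 2.1000, 0.2000)
τ = (-0.1400, -0.1100, -0.1200)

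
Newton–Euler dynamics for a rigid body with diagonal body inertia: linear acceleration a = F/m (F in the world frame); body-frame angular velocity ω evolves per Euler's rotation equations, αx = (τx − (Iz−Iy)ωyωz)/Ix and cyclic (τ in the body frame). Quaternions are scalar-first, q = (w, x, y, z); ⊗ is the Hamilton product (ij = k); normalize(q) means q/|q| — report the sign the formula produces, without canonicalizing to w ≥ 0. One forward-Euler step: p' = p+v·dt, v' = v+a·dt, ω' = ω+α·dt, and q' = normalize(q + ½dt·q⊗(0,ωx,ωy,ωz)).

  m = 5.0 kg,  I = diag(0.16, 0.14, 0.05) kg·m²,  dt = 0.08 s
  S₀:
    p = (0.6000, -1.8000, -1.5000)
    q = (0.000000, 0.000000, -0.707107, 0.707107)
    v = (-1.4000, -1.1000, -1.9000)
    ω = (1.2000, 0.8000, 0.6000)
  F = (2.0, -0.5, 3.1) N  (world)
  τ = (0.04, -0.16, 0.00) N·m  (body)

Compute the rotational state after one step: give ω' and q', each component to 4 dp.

α = I⁻¹(τ − ω×Iω) = (0.5200, -1.7086, 0.3840)
ω' = ω + α·dt = (1.2416, 0.6633, 0.6307)
Hamilton product q⊗(0,ω) = (0.1414214, -0.9899498, 0.8485284, 0.8485284)
q' = normalize(q + ½dt·q⊗(0,ω)) = (0.0056, -0.0395, -0.6719, 0.7396)

ω' = (1.2416, 0.6633, 0.6307)
q' = (0.0056, -0.0395, -0.6719, 0.7396)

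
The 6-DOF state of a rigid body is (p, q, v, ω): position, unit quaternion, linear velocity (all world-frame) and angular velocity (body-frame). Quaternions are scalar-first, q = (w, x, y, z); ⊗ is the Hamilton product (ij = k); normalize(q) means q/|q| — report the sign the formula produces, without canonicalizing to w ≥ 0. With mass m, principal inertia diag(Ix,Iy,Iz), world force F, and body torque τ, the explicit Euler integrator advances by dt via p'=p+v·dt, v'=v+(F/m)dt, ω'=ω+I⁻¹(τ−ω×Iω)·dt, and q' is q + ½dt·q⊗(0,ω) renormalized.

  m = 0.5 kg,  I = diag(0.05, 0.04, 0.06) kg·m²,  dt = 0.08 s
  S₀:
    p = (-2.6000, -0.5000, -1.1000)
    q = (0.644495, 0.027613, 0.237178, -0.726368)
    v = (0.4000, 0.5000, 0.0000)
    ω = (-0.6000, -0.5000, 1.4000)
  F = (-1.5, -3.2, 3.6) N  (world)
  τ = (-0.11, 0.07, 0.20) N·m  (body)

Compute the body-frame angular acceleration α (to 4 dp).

precession coupling ω×(Iω) = (-0.0140, 0.0084, -0.0030)
(τ − ω×Iω)/I = (-1.9200, 1.5400, 3.3833)

α = (-1.9200, 1.5400, 3.3833)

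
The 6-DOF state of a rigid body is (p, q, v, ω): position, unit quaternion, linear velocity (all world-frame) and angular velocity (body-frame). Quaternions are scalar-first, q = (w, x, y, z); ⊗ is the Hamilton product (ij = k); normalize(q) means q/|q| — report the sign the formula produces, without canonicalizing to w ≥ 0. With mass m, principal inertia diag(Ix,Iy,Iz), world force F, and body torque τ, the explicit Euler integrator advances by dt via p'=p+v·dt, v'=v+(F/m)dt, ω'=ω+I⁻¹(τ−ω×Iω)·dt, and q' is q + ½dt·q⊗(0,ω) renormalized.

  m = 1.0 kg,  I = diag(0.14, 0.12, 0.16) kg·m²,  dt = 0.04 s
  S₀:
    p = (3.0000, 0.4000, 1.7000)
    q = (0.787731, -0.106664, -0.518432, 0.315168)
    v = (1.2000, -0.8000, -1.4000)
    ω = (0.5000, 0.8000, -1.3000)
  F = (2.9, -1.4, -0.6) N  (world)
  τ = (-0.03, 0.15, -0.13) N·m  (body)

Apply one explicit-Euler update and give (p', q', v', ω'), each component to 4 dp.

a = F/m = (2.9000, -1.4000, -0.6000)
p' = p + v·dt = (3.0480, 0.3680, 1.6440)
new velocity v' = (1.3160, -0.8560, -1.4240)
ω×(Iω) gyroscopic = (-0.0416, 0.0130, -0.0080)
(τ − ω×Iω)/I = (0.0829, 1.1417, -0.7625)
ω + α·dt = (0.5033, 0.8457, -1.3305)
Hamilton product q⊗(0,ω) = (0.8777960, 0.8156927, 0.6491056, -0.8501655)
q' = normalize(q + ½dt·q⊗(0,ω)) = (0.8049, -0.0903, -0.5052, 0.2980)

p' = (3.0480, 0.3680, 1.6440)
q' = (0.8049, -0.0903, -0.5052, 0.2980)
v' = (1.3160, -0.8560, -1.4240)
ω' = (0.5033, 0.8457, -1.3305)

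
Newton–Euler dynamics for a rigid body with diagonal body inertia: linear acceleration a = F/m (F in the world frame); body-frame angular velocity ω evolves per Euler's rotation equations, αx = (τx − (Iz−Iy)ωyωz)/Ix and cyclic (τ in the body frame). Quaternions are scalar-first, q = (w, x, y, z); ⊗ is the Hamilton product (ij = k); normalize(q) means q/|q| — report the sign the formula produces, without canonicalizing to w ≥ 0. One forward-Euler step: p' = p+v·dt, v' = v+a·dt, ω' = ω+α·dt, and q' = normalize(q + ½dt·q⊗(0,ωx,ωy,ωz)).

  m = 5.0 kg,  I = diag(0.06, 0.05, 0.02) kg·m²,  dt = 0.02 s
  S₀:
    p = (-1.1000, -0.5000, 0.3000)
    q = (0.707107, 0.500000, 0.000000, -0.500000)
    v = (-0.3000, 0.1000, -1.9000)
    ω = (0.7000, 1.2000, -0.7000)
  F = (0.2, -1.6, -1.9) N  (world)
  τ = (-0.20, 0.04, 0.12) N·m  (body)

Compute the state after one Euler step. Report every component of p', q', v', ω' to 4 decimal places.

a = F/m = (0.0400, -0.3200, -0.3800)
p + v·dt = (-1.1060, -0.4980, 0.2620)
new velocity v' = (-0.2992, 0.0936, -1.9076)
gyro term ω×Iω = (0.0252, -0.0196, -0.0084)
(τ − ω×Iω)/I = (-3.7533, 1.1920, 6.4200)
new body rate ω' = (0.6249, 1.2238, -0.5716)
2q̇ = q⊗(0,ω) = (-0.7000000, 1.0949749, 0.8485284, 0.1050251)
updated quaternion q' = (0.7000, 0.5109, 0.0085, -0.4989)

p' = (-1.1060, -0.4980, 0.2620)
q' = (0.7000, 0.5109, 0.0085, -0.4989)
v' = (-0.2992, 0.0936, -1.9076)
ω' = (0.6249, 1.2238, -0.5716)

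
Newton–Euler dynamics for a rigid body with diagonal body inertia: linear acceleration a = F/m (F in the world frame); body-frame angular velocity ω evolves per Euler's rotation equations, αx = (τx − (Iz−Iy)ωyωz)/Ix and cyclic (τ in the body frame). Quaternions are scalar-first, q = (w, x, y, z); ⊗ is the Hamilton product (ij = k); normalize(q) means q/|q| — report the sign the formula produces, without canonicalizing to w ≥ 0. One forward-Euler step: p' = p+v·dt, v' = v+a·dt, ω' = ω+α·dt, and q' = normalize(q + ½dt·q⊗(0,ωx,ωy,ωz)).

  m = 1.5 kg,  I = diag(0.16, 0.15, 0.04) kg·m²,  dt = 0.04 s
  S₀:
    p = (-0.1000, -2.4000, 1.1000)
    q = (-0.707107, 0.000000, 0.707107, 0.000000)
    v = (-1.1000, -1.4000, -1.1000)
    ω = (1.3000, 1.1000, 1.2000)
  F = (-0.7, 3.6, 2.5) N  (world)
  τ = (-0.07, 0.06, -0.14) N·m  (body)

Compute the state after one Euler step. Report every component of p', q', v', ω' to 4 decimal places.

p + v·dt = (-0.1440, -2.4560, 1.0560)
new velocity v' = (-1.1187, -1.3040, -1.0333)
ω×(Iω) gyroscopic = (-0.1452, 0.1872, -0.0143)
(τ − ω×Iω)/I = (0.4700, -0.8480, -3.1425)
ω + α·dt = (1.3188, 1.0661, 1.0743)
2q̇ = q⊗(0,ω) = (-0.7778177, -0.0707107, -0.7778177, -1.7677675)
updated quaternion q' = (-0.7220, -0.0014, 0.6910, -0.0353)

p' = (-0.1440, -2.4560, 1.0560)
q' = (-0.7220, -0.0014, 0.6910, -0.0353)
v' = (-1.1187, -1.3040, -1.0333)
ω' = (1.3188, 1.0661, 1.0743)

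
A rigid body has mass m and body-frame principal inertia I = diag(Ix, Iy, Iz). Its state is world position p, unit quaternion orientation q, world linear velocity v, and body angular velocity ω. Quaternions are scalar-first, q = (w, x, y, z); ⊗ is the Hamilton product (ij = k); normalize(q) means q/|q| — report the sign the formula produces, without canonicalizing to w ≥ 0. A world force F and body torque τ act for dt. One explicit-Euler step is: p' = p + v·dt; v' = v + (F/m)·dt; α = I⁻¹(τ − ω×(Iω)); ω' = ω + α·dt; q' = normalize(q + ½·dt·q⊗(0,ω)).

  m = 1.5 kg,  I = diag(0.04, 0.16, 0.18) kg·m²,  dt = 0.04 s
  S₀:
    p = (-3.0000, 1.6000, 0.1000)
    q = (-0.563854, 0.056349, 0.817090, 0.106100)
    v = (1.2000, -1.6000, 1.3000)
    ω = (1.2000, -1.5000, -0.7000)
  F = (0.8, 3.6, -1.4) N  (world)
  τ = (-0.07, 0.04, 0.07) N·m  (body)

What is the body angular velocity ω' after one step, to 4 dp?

ω' = (1.1090, -1.5194, -0.6364)

ω×(Iω) gyroscopic = (0.0210, 0.1176, -0.2160)
(τ − ω×Iω)/I = (-2.2750, -0.4850, 1.5889)
ω' = ω + α·dt = (1.1090, -1.5194, -0.6364)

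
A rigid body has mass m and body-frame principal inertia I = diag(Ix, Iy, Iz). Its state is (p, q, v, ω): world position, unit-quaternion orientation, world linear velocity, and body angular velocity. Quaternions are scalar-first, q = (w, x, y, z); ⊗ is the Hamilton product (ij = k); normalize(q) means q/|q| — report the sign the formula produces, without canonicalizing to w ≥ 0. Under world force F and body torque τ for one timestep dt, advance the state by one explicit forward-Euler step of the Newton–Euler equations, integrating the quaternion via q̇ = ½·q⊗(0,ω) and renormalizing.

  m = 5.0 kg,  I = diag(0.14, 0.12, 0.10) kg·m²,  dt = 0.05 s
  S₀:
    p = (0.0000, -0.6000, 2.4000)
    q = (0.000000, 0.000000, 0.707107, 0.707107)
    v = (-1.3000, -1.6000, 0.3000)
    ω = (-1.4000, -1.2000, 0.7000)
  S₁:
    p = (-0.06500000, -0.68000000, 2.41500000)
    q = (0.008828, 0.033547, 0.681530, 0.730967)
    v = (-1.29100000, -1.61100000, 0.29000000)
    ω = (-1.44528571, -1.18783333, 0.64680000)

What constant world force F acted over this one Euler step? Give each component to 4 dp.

F = (0.9000, -1.1000, -1.0000)

velocity change Δv = (0.00900000, -0.01100000, -0.01000000)
m·(v₁−v₀)/dt = (0.9000, -1.1000, -1.0000)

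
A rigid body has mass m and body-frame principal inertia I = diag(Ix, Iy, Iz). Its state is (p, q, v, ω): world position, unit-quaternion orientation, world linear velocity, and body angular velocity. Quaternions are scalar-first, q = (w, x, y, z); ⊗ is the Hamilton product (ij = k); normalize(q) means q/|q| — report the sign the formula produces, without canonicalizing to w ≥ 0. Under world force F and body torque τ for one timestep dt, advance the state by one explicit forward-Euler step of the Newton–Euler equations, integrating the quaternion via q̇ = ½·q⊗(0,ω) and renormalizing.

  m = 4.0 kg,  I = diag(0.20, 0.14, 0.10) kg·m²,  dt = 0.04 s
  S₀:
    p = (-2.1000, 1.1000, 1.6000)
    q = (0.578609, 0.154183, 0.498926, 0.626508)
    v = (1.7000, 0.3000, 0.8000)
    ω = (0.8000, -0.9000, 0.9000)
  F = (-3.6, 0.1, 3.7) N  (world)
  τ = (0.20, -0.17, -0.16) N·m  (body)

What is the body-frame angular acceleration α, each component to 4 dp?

ω×(Iω) gyroscopic = (0.0324, 0.0720, 0.0432)
α = I⁻¹(τ − ω×Iω) = (0.8380, -1.7286, -2.0320)

α = (0.8380, -1.7286, -2.0320)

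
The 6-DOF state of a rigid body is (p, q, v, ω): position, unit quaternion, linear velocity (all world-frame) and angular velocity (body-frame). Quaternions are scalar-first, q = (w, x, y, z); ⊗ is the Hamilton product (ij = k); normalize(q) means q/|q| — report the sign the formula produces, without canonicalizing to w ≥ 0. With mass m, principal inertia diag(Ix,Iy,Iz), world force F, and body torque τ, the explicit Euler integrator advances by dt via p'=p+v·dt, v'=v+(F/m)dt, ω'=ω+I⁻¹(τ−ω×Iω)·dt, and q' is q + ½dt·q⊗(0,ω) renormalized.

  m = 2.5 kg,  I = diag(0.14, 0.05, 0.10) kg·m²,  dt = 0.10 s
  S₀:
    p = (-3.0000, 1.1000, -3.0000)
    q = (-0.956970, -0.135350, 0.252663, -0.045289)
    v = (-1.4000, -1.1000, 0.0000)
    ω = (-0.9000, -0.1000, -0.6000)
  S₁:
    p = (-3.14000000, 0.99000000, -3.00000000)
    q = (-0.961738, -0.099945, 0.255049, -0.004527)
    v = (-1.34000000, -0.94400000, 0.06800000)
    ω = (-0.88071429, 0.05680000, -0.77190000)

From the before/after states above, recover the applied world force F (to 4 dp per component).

Δv = v₁−v₀ = (0.06000000, 0.15600000, 0.06800000)
F = m·Δv/dt = (1.5000, 3.9000, 1.7000)

F = (1.5000, 3.9000, 1.7000)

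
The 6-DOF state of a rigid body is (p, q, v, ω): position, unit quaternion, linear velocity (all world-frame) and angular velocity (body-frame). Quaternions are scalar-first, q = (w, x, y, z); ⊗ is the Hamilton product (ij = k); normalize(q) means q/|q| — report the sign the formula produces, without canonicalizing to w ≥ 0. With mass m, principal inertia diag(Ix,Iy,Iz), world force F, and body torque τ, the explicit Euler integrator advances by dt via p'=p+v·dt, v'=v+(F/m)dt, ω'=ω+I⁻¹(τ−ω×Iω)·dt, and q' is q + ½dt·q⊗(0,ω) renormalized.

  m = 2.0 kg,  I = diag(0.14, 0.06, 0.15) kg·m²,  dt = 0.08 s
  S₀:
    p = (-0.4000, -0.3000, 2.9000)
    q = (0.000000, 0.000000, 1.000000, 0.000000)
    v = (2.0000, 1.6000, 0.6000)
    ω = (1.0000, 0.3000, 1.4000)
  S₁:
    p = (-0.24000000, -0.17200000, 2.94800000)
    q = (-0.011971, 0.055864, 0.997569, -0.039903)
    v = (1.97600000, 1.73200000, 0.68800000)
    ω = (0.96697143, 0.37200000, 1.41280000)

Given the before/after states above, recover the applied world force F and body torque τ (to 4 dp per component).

ω₁ − ω₀ = (-0.03302857, 0.07200000, 0.01280000)
τ = I·(Δω/dt) + ω₀×(Iω₀) = (-0.0200, 0.0400, 0.0000)
velocity change Δv = (-0.02400000, 0.13200000, 0.08800000)
m·(v₁−v₀)/dt = (-0.6000, 3.3000, 2.2000)

F = (-0.6000, 3.3000, 2.2000)
τ = (-0.0200, 0.0400, 0.0000)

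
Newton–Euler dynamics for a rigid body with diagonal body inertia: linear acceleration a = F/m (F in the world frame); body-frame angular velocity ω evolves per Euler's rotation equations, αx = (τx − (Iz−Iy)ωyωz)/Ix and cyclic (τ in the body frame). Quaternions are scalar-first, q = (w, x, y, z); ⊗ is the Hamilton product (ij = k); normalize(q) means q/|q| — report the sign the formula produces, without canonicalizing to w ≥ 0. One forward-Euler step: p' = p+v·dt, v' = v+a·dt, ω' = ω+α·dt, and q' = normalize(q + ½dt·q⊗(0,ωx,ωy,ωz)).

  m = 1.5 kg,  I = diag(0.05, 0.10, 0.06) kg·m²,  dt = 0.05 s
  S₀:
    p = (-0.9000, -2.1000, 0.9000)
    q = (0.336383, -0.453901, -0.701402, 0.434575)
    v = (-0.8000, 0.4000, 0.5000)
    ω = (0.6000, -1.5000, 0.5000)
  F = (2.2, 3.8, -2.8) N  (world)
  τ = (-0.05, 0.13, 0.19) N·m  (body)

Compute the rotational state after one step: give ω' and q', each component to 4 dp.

precession coupling ω×(Iω) = (0.0300, -0.0030, -0.0450)
angular accel α = (-1.6000, 1.3300, 3.9167)
ω + α·dt = (0.5200, -1.4335, 0.6958)
Hamilton product q⊗(0,ω) = (-0.9970499, 0.5029913, -0.0168790, 1.2698842)
updated quaternion q' = (0.3112, -0.4409, -0.7012, 0.4659)

ω' = (0.5200, -1.4335, 0.6958)
q' = (0.3112, -0.4409, -0.7012, 0.4659)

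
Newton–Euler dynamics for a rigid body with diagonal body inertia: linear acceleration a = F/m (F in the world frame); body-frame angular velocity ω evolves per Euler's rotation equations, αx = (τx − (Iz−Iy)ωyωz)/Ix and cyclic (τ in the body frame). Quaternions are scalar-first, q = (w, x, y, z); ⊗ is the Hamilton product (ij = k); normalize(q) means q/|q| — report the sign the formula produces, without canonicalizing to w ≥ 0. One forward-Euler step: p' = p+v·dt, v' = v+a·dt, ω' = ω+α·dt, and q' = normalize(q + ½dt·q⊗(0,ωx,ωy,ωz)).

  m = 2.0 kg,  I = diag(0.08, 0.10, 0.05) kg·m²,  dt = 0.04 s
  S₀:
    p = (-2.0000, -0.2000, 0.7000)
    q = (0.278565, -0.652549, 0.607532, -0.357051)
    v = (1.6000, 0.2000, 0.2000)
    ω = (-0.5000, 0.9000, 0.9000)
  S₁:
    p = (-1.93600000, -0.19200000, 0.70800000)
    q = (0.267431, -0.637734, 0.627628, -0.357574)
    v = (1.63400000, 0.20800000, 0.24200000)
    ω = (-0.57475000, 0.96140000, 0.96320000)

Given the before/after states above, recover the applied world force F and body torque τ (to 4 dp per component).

v₁ − v₀ = (0.03400000, 0.00800000, 0.04200000)
F = m·Δv/dt = (1.7000, 0.4000, 2.1000)
Δω = ω₁−ω₀ = (-0.07475000, 0.06140000, 0.06320000)
applied torque τ = (-0.1900, 0.1400, 0.0700)

F = (1.7000, 0.4000, 2.1000)
τ = (-0.1900, 0.1400, 0.0700)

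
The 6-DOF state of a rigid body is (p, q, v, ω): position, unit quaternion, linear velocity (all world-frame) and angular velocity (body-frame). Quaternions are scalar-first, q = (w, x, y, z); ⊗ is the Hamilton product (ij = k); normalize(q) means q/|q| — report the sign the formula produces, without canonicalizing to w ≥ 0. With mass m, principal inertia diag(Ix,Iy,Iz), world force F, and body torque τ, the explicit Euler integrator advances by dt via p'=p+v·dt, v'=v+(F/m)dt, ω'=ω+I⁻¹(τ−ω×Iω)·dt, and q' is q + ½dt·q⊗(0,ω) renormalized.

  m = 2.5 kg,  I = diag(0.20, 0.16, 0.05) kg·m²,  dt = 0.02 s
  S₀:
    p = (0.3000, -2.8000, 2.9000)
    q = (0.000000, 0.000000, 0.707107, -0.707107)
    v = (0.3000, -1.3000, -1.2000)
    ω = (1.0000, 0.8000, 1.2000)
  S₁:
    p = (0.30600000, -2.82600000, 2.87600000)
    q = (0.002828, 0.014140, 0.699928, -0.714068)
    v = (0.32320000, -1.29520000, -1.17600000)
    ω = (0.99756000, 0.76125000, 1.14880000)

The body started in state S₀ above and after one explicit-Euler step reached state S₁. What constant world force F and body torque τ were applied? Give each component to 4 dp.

Δω = ω₁−ω₀ = (-0.00244000, -0.03875000, -0.05120000)
gyro term ω₀×Iω₀ = (-0.1056, 0.1800, -0.0320)
applied torque τ = (-0.1300, -0.1300, -0.1600)
v₁ − v₀ = (0.02320000, 0.00480000, 0.02400000)
applied force F = (2.9000, 0.6000, 3.0000)

F = (2.9000, 0.6000, 3.0000)
τ = (-0.1300, -0.1300, -0.1600)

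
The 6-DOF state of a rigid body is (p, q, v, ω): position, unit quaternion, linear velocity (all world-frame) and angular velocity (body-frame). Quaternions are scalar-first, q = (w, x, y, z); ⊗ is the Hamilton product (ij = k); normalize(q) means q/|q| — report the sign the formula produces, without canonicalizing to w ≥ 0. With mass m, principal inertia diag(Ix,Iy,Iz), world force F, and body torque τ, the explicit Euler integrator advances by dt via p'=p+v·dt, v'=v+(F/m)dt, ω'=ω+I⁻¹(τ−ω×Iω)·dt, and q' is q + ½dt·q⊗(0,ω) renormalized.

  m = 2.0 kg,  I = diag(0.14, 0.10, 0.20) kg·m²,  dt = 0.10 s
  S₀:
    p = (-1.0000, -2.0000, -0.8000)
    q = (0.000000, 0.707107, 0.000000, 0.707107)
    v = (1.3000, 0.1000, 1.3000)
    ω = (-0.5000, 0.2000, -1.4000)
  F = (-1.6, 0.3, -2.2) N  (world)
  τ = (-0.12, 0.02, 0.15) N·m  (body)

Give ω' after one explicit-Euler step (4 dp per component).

ω' = (-0.5657, 0.2620, -1.3270)

ω×(Iω) gyroscopic = (-0.0280, -0.0420, 0.0040)
(τ − ω×Iω)/I = (-0.6571, 0.6200, 0.7300)
ω' = ω + α·dt = (-0.5657, 0.2620, -1.3270)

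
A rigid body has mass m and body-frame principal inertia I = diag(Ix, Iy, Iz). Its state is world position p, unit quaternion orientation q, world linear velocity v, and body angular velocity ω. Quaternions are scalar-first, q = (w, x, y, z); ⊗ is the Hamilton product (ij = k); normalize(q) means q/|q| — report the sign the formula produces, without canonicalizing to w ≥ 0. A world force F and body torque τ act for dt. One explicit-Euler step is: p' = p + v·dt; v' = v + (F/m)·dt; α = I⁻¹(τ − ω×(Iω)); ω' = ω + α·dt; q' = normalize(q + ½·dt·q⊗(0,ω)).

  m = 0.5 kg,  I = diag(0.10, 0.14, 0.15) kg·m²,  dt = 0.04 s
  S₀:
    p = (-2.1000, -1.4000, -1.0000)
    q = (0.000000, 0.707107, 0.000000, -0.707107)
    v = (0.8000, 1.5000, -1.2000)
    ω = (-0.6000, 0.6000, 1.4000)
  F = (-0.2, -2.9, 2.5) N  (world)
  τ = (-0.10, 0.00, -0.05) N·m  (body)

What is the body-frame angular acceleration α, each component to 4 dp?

α = (-1.0840, -0.3000, -0.2373)

ω×(Iω) gyroscopic = (0.0084, 0.0420, -0.0144)
(τ − ω×Iω)/I = (-1.0840, -0.3000, -0.2373)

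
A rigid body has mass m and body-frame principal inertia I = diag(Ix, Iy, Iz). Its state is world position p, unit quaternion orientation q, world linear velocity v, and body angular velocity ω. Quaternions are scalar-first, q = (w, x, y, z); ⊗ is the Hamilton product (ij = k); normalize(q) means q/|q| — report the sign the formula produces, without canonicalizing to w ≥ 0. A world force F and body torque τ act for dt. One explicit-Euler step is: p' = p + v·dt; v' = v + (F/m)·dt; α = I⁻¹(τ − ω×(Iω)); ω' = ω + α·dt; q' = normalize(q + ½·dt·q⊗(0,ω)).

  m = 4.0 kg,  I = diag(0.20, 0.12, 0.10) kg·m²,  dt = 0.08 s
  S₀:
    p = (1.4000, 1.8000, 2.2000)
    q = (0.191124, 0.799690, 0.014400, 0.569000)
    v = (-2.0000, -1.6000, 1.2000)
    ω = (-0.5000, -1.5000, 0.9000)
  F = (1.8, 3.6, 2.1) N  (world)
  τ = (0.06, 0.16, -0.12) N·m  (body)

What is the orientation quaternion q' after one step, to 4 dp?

q⊗(0,ω) = (-0.0906550, 0.7708980, -1.2909070, -1.0203234)
q' = normalize(q + ½dt·q⊗(0,ω)) = (0.1870, 0.8283, -0.0371, 0.5268)

q' = (0.1870, 0.8283, -0.0371, 0.5268)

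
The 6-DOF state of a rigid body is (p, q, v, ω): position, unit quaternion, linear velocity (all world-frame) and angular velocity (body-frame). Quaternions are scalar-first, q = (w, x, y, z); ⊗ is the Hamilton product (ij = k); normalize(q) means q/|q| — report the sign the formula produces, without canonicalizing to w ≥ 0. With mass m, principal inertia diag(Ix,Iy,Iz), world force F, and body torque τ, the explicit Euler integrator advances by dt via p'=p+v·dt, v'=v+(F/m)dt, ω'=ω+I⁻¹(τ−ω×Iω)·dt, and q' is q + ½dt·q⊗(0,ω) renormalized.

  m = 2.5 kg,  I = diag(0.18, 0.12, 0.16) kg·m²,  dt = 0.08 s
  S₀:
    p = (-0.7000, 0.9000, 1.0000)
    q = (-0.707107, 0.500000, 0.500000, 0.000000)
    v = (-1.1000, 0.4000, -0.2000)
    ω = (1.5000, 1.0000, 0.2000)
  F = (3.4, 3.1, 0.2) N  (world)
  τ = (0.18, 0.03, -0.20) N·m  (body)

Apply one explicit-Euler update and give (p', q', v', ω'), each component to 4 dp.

a = F/m = (1.3600, 1.2400, 0.0800)
new position p' = (-0.7880, 0.9320, 0.9840)
v + (F/m)dt = (-0.9912, 0.4992, -0.1936)
precession coupling ω×(Iω) = (0.0080, 0.0060, -0.0900)
α = I⁻¹(τ − ω×Iω) = (0.9556, 0.2000, -0.6875)
ω + α·dt = (1.5764, 1.0160, 0.1450)
Hamilton product q⊗(0,ω) = (-1.2500000, -0.9606605, -0.8071070, -0.3914214)
q + ½dt·q⊗(0,ω), renormalized = (-0.7551, 0.4604, 0.4665, -0.0156)

p' = (-0.7880, 0.9320, 0.9840)
q' = (-0.7551, 0.4604, 0.4665, -0.0156)
v' = (-0.9912, 0.4992, -0.1936)
ω' = (1.5764, 1.0160, 0.1450)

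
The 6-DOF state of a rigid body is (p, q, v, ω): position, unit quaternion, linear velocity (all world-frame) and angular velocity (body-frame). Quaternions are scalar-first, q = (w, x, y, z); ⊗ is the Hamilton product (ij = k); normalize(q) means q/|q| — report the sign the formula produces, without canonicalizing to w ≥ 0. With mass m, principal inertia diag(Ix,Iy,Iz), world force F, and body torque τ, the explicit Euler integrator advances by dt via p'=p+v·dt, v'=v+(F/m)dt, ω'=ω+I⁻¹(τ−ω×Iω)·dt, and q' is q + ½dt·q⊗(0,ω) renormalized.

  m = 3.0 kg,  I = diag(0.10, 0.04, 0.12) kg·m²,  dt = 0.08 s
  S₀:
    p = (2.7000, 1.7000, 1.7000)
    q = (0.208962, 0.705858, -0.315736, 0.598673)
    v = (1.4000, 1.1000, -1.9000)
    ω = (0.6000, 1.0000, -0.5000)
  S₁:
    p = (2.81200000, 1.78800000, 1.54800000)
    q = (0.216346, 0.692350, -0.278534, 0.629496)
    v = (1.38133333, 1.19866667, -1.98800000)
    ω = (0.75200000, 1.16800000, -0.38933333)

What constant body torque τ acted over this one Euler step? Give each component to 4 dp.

rate change Δω = (0.15200000, 0.16800000, 0.11066667)
ω₀×(Iω₀) = (-0.0400, 0.0060, -0.0360)
applied torque τ = (0.1500, 0.0900, 0.1300)

τ = (0.1500, 0.0900, 0.1300)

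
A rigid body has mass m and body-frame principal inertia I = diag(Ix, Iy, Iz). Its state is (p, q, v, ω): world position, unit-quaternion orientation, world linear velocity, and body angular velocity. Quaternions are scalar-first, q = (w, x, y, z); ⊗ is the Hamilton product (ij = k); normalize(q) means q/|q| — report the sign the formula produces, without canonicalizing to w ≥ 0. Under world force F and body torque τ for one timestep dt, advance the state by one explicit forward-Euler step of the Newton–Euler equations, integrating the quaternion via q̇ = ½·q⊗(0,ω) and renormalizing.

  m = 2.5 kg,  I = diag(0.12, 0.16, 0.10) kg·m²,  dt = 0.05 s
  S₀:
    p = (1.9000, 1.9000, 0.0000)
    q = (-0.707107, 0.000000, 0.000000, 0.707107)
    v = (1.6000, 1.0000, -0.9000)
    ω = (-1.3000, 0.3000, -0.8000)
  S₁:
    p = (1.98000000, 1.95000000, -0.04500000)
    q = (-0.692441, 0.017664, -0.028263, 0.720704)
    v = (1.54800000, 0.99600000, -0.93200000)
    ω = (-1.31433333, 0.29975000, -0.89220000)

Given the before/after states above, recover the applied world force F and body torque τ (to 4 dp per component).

F = (-2.6000, -0.2000, -1.6000)
τ = (-0.0200, 0.0200, -0.2000)

rate change Δω = (-0.01433333, -0.00025000, -0.09220000)
ω₀×(Iω₀) = (0.0144, 0.0208, -0.0156)
applied torque τ = (-0.0200, 0.0200, -0.2000)
v₁ − v₀ = (-0.05200000, -0.00400000, -0.03200000)
F = m·Δv/dt = (-2.6000, -0.2000, -1.6000)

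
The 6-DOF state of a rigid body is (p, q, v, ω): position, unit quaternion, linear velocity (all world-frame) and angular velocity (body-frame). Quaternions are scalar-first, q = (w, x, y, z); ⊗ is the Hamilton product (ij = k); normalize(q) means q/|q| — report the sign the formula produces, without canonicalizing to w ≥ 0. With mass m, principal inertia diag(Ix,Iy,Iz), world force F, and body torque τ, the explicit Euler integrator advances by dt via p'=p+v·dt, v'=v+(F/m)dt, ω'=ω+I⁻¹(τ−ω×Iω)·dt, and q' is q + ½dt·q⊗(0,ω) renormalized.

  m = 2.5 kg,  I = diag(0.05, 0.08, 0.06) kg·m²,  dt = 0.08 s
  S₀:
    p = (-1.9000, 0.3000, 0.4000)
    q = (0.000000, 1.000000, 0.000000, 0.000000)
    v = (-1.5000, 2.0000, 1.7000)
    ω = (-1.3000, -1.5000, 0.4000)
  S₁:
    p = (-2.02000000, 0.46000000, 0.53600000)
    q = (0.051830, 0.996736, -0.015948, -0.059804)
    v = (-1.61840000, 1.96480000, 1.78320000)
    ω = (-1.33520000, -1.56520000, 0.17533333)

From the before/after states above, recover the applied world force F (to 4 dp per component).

Δv = v₁−v₀ = (-0.11840000, -0.03520000, 0.08320000)
applied force F = (-3.7000, -1.1000, 2.6000)

F = (-3.7000, -1.1000, 2.6000)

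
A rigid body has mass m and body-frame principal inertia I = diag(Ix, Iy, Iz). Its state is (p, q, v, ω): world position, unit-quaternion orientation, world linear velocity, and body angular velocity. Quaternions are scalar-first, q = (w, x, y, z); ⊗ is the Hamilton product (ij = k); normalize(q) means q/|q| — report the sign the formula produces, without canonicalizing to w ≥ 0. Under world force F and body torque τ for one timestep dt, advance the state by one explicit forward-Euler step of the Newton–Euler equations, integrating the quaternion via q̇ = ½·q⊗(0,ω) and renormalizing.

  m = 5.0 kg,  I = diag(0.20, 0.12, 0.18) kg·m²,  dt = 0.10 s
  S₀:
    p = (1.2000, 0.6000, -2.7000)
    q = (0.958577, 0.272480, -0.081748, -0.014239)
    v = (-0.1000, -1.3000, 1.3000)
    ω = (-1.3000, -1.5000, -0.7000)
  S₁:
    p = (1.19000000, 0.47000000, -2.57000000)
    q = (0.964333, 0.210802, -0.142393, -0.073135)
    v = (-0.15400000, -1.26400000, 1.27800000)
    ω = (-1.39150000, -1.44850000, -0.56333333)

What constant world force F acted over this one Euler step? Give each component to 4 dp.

Δv = v₁−v₀ = (-0.05400000, 0.03600000, -0.02200000)
applied force F = (-2.7000, 1.8000, -1.1000)

F = (-2.7000, 1.8000, -1.1000)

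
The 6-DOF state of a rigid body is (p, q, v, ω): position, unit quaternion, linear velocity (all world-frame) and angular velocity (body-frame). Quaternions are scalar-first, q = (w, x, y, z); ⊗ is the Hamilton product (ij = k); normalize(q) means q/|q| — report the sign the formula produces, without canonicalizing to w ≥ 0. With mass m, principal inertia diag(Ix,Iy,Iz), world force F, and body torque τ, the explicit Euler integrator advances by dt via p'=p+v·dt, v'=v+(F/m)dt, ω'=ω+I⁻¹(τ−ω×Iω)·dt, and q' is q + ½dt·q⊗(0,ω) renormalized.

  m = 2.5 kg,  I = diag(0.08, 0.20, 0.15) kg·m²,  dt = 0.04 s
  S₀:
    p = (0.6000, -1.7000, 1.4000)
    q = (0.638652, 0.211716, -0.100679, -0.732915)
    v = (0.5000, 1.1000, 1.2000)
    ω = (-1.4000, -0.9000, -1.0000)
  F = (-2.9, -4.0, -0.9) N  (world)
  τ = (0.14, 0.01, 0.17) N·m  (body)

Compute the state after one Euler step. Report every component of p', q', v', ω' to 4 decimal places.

p' = (0.6200, -1.6560, 1.4480)
q' = (0.6276, 0.1825, -0.0874, -0.7518)
v' = (0.4536, 1.0360, 1.1856)
ω' = (-1.3075, -0.8784, -0.9950)

gyro term ω×Iω = (-0.0450, -0.0980, 0.1512)
angular accel α = (2.3125, 0.5400, 0.1253)
ω' = ω + α·dt = (-1.3075, -0.8784, -0.9950)
Hamilton product q⊗(0,ω) = (-0.5271237, -1.4530573, 0.6630102, -0.9701470)
updated quaternion q' = (0.6276, 0.1825, -0.0874, -0.7518)
a = F/m = (-1.1600, -1.6000, -0.3600)
p' = p + v·dt = (0.6200, -1.6560, 1.4480)
v' = v + a·dt = (0.4536, 1.0360, 1.1856)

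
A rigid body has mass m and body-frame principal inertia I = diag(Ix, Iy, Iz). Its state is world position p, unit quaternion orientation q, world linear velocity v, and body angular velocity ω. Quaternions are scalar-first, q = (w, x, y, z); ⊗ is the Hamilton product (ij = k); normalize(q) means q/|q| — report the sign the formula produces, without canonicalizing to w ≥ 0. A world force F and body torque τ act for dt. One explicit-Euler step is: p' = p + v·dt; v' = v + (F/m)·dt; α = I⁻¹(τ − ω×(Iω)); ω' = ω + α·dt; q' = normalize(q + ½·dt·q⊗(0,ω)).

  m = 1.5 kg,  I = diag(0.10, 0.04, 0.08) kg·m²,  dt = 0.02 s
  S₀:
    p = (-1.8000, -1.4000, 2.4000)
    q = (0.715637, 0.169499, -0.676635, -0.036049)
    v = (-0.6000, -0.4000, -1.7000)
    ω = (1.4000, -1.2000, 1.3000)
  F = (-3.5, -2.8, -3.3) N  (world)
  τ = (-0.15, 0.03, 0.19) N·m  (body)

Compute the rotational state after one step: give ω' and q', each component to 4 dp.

ω' = (1.3825, -1.2032, 1.3223)
q' = (0.7054, 0.1702, -0.6878, -0.0193)

precession coupling ω×(Iω) = (-0.0624, 0.0364, 0.1008)
angular accel α = (-0.8760, -0.1600, 1.1150)
new body rate ω' = (1.3825, -1.2032, 1.3223)
q⊗(0,ω) = (-1.0023969, 0.0790075, -1.1295817, 1.6742183)
updated quaternion q' = (0.7054, 0.1702, -0.6878, -0.0193)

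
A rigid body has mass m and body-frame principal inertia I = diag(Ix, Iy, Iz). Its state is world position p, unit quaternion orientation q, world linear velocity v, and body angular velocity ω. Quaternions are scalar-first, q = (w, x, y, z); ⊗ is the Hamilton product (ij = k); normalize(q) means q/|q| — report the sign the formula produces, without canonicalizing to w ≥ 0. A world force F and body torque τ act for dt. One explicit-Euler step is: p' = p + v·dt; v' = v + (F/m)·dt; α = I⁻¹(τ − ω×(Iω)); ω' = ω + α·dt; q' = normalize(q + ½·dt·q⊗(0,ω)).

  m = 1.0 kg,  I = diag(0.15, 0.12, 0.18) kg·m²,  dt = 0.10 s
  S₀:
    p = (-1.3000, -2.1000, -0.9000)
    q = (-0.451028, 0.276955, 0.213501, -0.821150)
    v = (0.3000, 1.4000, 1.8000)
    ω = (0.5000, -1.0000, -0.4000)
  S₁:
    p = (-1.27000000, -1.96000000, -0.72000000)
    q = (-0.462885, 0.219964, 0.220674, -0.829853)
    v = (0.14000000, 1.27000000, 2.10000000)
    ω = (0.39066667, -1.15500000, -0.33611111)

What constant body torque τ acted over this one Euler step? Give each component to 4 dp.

τ = (-0.1400, -0.1800, 0.1300)

Δω = ω₁−ω₀ = (-0.10933333, -0.15500000, 0.06388889)
precession coupling = (0.0240, 0.0060, 0.0150)
applied torque τ = (-0.1400, -0.1800, 0.1300)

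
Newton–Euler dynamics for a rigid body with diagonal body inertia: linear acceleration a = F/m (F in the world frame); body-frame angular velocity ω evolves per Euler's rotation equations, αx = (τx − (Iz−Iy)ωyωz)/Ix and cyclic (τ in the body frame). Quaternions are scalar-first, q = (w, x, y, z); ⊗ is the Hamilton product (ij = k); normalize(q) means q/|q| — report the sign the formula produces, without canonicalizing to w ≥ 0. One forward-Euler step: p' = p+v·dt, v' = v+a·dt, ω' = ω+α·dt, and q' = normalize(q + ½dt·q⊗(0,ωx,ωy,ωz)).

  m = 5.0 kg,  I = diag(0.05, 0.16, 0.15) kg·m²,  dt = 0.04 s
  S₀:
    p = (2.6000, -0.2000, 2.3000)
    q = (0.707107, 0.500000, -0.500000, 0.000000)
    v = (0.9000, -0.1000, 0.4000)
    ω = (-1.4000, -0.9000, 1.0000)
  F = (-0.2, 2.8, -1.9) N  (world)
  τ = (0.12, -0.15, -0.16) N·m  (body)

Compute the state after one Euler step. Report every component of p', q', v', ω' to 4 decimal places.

p' = (2.6360, -0.2040, 2.3160)
q' = (0.7116, 0.4698, -0.5223, -0.0089)
v' = (0.8984, -0.0776, 0.3848)
ω' = (-1.3112, -0.9725, 0.9204)

new position p' = (2.6360, -0.2040, 2.3160)
new velocity v' = (0.8984, -0.0776, 0.3848)
precession coupling ω×(Iω) = (0.0090, 0.1400, 0.1386)
α = I⁻¹(τ − ω×Iω) = (2.2200, -1.8125, -1.9907)
new body rate ω' = (-1.3112, -0.9725, 0.9204)
q⊗(0,ω) = (0.2500000, -1.4899498, -1.1363963, -0.4428930)
updated quaternion q' = (0.7116, 0.4698, -0.5223, -0.0089)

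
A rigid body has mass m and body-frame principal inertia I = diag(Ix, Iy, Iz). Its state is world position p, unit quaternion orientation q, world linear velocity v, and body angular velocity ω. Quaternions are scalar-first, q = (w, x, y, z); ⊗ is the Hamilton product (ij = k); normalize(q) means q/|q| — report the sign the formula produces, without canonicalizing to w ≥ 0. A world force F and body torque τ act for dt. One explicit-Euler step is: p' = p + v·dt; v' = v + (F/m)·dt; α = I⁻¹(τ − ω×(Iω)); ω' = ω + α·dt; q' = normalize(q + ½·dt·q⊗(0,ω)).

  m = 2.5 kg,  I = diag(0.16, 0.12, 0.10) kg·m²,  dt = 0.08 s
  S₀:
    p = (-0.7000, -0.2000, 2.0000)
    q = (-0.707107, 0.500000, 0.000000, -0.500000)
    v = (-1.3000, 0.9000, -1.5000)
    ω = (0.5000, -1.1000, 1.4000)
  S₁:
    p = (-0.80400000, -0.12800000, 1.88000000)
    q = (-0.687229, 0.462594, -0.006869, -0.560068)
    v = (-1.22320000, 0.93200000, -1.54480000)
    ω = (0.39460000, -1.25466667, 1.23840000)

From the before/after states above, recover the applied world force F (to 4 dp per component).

Δv = v₁−v₀ = (0.07680000, 0.03200000, -0.04480000)
F = m·Δv/dt = (2.4000, 1.0000, -1.4000)

F = (2.4000, 1.0000, -1.4000)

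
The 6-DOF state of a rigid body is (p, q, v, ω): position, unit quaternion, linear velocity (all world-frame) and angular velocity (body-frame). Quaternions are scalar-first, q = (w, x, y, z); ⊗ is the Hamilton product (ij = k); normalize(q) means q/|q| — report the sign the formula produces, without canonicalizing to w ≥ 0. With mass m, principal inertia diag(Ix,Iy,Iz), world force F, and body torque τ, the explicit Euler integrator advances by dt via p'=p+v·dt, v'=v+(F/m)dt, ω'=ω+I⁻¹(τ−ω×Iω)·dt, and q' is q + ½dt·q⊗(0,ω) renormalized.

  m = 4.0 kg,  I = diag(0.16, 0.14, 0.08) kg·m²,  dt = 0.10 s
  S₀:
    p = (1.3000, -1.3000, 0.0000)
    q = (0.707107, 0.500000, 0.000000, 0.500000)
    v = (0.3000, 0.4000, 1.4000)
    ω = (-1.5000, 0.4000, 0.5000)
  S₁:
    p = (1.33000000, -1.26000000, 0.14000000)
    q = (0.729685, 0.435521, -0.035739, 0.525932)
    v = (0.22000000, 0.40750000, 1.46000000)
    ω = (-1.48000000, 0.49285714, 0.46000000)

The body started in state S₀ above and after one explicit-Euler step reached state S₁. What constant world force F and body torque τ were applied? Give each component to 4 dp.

F = (-3.2000, 0.3000, 2.4000)
τ = (0.0200, 0.0700, -0.0200)

v₁ − v₀ = (-0.08000000, 0.00750000, 0.06000000)
applied force F = (-3.2000, 0.3000, 2.4000)
rate change Δω = (0.02000000, 0.09285714, -0.04000000)
precession coupling = (-0.0120, -0.0600, 0.0120)
applied torque τ = (0.0200, 0.0700, -0.0200)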